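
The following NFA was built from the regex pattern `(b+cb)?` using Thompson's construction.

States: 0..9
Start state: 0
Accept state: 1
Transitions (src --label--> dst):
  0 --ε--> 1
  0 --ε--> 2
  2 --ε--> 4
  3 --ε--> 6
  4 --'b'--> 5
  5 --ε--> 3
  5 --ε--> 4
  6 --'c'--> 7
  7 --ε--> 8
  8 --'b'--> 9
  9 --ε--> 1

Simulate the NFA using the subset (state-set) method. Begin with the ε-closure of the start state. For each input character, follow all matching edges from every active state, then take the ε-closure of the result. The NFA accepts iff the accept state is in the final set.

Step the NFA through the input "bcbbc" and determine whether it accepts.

Answer: REJECT

Trace:
S₀ = ε-closure({0}) = {0,1,2,4}
'b' @ 1: {3,4,5,6}
'c' @ 2: {7,8}
'b' @ 3: {1,9}  ✓accept
'b' @ 4: {}  — state set empty
rest 'c' ignored (set empty)
final: {}; accept 1 not in set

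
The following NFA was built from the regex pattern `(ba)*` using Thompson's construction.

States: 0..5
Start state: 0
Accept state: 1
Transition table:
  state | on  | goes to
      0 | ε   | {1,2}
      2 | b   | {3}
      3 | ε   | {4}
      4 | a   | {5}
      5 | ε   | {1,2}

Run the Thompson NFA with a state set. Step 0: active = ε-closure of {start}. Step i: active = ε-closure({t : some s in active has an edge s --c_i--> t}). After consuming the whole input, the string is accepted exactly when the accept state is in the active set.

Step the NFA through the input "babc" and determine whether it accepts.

initial (ε-close {0}): {0,1,2}
'b' @ 1: {3,4}
'a' @ 2: {1,2,5}  (accept∈set)
'b' @ 3: {3,4}
'c' @ 4: {}  — dead — no transitions
after full input: {}  (accept=1 not in)

Answer: REJECT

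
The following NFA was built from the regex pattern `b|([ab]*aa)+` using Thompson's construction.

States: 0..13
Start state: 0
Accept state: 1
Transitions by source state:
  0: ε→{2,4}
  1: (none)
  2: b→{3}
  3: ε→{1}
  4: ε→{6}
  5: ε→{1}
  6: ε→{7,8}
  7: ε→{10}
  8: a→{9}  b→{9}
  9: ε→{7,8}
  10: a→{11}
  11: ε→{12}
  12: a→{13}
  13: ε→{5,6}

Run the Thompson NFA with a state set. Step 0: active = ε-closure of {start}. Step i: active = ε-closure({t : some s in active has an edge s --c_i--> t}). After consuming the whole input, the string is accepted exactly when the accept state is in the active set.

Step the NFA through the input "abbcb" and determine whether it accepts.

initial (ε-close {0}): {0,2,4,6,7,8,10}
'a' @ 1: {7,8,9,10,11,12}
'b' @ 2: {7,8,9,10}
'b' @ 3: {7,8,9,10}
'c' @ 4: {}  — dead — no transitions
rest 'b' ignored (set empty)
after full input: {}  (accept=1 not in)

Answer: REJECT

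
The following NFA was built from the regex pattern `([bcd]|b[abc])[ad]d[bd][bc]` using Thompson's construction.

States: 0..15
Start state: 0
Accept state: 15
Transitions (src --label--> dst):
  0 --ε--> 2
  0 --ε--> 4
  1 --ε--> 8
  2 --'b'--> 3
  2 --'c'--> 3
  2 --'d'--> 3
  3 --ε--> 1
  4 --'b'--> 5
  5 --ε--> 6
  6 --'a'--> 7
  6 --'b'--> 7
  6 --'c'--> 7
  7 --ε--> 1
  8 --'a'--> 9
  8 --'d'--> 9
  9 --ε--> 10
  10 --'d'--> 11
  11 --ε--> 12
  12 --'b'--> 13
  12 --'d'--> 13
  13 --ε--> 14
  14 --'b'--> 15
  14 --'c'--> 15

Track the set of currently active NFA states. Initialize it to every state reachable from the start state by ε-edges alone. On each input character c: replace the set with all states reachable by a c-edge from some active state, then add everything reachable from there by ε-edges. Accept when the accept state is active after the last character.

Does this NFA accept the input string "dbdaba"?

start: ε-closure({0}) = {0,2,4}
'd' @ 1: {1,3,8}
'b' @ 2: {}  — state set empty
rest 'daba' ignored (set empty)
final: {}; accept 15 not in set

Answer: REJECT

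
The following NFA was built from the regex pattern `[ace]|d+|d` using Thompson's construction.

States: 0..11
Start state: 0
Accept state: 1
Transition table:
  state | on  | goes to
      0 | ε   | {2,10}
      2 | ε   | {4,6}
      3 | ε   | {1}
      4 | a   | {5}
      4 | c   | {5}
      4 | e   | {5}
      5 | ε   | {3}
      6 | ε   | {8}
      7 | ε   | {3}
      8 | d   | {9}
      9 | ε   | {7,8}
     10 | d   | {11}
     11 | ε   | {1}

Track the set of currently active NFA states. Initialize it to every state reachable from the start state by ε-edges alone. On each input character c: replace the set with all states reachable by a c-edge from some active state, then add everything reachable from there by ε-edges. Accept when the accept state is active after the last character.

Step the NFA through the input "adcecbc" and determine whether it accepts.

Answer: REJECT

Trace:
S₀ = ε-closure({0}) = {0,2,4,6,8,10}
'a' @ 1: {1,3,5}  (accept∈set)
'd' @ 2: {}  — state set empty
rest 'cecbc' ignored (set empty)
end set {} — state 1 not in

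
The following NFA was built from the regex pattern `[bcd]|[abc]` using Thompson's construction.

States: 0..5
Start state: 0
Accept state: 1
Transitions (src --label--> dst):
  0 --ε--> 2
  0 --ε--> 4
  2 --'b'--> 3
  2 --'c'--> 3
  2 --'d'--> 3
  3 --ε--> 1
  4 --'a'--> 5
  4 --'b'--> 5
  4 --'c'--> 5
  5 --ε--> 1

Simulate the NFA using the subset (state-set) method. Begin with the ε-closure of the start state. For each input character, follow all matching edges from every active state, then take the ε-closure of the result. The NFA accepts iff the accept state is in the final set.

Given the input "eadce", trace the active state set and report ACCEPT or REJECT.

initial (ε-close {0}): {0,2,4}
'e' @ 1: {}  — no active states
rest 'adce' ignored (set empty)
end set {} — state 1 not in

Answer: REJECT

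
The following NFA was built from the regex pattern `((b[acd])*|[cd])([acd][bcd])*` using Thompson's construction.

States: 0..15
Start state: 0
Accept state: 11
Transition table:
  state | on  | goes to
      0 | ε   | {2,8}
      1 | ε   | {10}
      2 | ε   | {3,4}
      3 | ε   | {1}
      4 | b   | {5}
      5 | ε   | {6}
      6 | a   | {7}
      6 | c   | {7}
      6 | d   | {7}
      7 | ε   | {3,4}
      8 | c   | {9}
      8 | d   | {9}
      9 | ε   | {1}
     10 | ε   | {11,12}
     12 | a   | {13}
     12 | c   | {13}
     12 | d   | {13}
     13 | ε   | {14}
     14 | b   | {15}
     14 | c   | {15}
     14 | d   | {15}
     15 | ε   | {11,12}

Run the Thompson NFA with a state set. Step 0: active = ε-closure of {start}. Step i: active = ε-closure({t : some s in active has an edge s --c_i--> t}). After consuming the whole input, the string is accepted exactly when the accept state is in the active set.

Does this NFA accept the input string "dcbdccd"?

start: ε-closure({0}) = {0,1,2,3,4,8,10,11,12}
'd' @ 1: {1,9,10,11,12,13,14}  (accept∈set)
'c' @ 2: {11,12,13,14,15}  (accept∈set)
'b' @ 3: {11,12,15}  (accept∈set)
'd' @ 4: {13,14}
'c' @ 5: {11,12,15}  (accept∈set)
'c' @ 6: {13,14}
'd' @ 7: {11,12,15}  (accept∈set)
after full input: {11,12,15}  (accept=11 in)

Answer: ACCEPT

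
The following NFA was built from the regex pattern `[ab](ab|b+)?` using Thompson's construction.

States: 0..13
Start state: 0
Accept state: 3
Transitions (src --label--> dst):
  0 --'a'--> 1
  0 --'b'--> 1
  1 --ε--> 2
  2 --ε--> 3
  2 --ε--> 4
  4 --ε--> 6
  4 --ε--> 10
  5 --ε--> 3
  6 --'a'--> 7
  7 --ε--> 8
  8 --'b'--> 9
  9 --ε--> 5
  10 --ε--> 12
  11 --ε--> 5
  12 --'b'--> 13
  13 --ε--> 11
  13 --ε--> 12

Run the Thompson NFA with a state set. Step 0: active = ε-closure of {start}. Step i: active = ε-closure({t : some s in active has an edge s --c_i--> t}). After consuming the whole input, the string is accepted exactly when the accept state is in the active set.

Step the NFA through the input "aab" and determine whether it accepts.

Answer: ACCEPT

Steps:
initial (ε-close {0}): {0}
'a' @ 1: {1,2,3,4,6,10,12}  ✓accept
'a' @ 2: {7,8}
'b' @ 3: {3,5,9}  ✓accept
end set {3,5,9} — state 3 in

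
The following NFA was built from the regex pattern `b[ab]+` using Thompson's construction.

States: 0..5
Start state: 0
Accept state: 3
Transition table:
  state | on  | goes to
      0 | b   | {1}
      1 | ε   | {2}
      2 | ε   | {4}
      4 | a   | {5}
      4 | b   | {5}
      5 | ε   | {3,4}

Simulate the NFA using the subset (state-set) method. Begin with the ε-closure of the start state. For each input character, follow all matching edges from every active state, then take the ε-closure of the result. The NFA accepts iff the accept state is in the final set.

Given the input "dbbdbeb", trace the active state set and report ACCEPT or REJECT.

initial (ε-close {0}): {0}
'd' @ 1: {}  — state set empty
rest 'bbdbeb' ignored (set empty)
end set {} — state 3 not in

Answer: REJECT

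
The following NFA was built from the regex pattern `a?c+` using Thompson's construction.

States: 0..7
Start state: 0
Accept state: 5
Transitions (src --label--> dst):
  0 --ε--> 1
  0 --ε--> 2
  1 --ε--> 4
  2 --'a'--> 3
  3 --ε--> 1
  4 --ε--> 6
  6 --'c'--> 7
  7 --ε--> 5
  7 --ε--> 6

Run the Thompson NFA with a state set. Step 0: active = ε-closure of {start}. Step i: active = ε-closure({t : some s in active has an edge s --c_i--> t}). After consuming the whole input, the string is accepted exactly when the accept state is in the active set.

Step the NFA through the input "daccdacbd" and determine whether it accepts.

initial (ε-close {0}): {0,1,2,4,6}
'd' @ 1: {}  — state set empty
rest 'accdacbd' ignored (set empty)
after full input: {}  (accept=5 not in)

Answer: REJECT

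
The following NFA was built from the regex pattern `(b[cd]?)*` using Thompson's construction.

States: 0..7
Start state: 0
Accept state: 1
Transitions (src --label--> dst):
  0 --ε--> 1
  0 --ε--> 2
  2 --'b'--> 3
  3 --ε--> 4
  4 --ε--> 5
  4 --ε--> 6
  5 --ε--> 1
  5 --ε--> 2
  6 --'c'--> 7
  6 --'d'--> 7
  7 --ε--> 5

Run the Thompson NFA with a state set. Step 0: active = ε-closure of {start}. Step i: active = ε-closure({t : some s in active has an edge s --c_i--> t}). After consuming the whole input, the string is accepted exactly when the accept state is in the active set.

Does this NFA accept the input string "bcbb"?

Answer: ACCEPT

Derivation:
S₀ = ε-closure({0}) = {0,1,2}
'b' @ 1: {1,2,3,4,5,6}  [accepting]
'c' @ 2: {1,2,5,7}  [accepting]
'b' @ 3: {1,2,3,4,5,6}  [accepting]
'b' @ 4: {1,2,3,4,5,6}  [accepting]
final: {1,2,3,4,5,6}; accept 1 in set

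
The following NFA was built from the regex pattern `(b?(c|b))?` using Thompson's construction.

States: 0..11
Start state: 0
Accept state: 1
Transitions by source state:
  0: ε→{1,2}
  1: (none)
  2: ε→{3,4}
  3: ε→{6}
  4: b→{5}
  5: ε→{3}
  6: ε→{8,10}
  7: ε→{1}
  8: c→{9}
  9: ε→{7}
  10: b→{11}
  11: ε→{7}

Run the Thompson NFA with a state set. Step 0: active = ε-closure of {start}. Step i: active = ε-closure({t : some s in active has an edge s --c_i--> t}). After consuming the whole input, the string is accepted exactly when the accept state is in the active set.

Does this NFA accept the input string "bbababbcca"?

Answer: REJECT

Derivation:
S₀ = ε-closure({0}) = {0,1,2,3,4,6,8,10}
'b' @ 1: {1,3,5,6,7,8,10,11}  [accepting]
'b' @ 2: {1,7,11}  [accepting]
'a' @ 3: {}  — no active states
rest 'babbcca' ignored (set empty)
end set {} — state 1 not in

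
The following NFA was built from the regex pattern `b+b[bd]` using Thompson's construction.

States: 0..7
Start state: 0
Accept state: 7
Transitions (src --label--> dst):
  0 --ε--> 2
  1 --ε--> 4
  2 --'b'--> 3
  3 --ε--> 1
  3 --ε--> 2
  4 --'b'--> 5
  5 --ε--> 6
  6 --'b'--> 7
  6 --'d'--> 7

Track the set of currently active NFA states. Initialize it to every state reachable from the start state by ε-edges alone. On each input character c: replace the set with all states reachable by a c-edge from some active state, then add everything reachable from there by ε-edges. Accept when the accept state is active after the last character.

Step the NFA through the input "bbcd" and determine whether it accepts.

Answer: REJECT

Derivation:
start: ε-closure({0}) = {0,2}
'b' @ 1: {1,2,3,4}
'b' @ 2: {1,2,3,4,5,6}
'c' @ 3: {}  — state set empty
rest 'd' ignored (set empty)
end set {} — state 7 not in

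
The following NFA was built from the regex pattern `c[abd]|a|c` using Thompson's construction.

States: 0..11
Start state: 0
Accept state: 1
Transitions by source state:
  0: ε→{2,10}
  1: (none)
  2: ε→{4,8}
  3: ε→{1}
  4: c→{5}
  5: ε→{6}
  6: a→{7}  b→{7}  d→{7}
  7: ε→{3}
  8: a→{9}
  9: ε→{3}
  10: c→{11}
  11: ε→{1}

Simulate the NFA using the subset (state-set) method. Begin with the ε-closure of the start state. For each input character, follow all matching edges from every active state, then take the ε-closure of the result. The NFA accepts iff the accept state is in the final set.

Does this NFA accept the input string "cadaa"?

start: ε-closure({0}) = {0,2,4,8,10}
'c' @ 1: {1,5,6,11}  (accept∈set)
'a' @ 2: {1,3,7}  (accept∈set)
'd' @ 3: {}  — dead — no transitions
rest 'aa' ignored (set empty)
final: {}; accept 1 not in set

Answer: REJECT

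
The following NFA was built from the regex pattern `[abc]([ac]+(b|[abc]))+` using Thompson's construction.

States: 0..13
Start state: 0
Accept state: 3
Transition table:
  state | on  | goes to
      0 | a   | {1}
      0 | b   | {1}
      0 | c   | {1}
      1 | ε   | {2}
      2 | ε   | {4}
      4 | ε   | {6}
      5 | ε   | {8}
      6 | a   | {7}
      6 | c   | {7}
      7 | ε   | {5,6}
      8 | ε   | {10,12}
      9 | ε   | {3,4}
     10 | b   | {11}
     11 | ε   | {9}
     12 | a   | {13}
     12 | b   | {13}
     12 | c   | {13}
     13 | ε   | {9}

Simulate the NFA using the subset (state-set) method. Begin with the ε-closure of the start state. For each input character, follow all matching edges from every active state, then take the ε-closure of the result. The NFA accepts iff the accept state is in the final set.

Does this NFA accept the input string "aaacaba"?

S₀ = ε-closure({0}) = {0}
'a' @ 1: {1,2,4,6}
'a' @ 2: {5,6,7,8,10,12}
'a' @ 3: {3,4,5,6,7,8,9,10,12,13}  ✓accept
'c' @ 4: {3,4,5,6,7,8,9,10,12,13}  ✓accept
'a' @ 5: {3,4,5,6,7,8,9,10,12,13}  ✓accept
'b' @ 6: {3,4,6,9,11,13}  ✓accept
'a' @ 7: {5,6,7,8,10,12}
end set {5,6,7,8,10,12} — state 3 not in

Answer: REJECT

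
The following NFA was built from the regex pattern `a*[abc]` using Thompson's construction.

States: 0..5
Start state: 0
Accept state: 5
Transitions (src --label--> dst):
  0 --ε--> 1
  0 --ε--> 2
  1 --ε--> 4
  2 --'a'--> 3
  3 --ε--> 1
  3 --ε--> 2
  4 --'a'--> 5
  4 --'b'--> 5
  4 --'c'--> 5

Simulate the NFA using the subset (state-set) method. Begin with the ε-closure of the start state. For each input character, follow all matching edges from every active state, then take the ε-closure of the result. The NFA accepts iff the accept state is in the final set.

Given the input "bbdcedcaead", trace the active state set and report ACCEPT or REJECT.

initial (ε-close {0}): {0,1,2,4}
'b' @ 1: {5}  ✓accept
'b' @ 2: {}  — no active states
rest 'dcedcaead' ignored (set empty)
end set {} — state 5 not in

Answer: REJECT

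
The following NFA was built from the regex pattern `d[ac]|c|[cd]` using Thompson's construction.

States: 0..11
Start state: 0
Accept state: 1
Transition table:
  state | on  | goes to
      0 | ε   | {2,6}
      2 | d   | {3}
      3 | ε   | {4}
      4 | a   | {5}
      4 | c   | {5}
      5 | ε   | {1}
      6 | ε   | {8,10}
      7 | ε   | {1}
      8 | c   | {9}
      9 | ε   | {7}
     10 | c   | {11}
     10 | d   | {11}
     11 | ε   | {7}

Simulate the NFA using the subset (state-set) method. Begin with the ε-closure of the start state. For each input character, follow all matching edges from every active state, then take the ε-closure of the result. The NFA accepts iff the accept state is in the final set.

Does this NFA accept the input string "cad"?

Answer: REJECT

Trace:
initial (ε-close {0}): {0,2,6,8,10}
'c' @ 1: {1,7,9,11}  [accepting]
'a' @ 2: {}  — no active states
rest 'd' ignored (set empty)
end set {} — state 1 not in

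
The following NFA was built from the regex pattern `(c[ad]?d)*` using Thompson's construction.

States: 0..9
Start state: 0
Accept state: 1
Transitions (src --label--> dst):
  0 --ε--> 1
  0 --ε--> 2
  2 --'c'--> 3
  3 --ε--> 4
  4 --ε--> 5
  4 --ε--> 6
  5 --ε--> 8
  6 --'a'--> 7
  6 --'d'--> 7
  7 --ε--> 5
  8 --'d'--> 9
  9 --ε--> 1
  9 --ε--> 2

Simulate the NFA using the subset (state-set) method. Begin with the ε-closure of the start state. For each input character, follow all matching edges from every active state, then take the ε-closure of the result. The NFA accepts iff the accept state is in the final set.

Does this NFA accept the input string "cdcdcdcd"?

Answer: ACCEPT

Derivation:
initial (ε-close {0}): {0,1,2}
'c' @ 1: {3,4,5,6,8}
'd' @ 2: {1,2,5,7,8,9}  ✓accept
'c' @ 3: {3,4,5,6,8}
'd' @ 4: {1,2,5,7,8,9}  ✓accept
'c' @ 5: {3,4,5,6,8}
'd' @ 6: {1,2,5,7,8,9}  ✓accept
'c' @ 7: {3,4,5,6,8}
'd' @ 8: {1,2,5,7,8,9}  ✓accept
final: {1,2,5,7,8,9}; accept 1 in set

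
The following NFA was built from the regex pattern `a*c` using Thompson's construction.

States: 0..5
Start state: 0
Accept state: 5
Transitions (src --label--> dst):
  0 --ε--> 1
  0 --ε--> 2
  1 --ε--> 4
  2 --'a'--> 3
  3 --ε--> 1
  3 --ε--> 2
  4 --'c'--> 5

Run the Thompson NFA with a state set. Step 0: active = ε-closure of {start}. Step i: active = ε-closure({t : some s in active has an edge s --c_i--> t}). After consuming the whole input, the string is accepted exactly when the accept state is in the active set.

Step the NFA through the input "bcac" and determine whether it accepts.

Answer: REJECT

Trace:
S₀ = ε-closure({0}) = {0,1,2,4}
'b' @ 1: {}  — dead — no transitions
rest 'cac' ignored (set empty)
after full input: {}  (accept=5 not in)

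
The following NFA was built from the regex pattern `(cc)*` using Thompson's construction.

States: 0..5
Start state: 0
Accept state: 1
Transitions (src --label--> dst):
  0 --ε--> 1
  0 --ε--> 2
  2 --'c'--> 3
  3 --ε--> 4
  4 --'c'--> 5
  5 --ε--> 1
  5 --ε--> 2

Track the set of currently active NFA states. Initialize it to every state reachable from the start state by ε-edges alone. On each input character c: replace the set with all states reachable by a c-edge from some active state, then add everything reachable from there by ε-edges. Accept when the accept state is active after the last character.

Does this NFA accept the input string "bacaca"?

Answer: REJECT

Derivation:
S₀ = ε-closure({0}) = {0,1,2}
'b' @ 1: {}  — state set empty
rest 'acaca' ignored (set empty)
after full input: {}  (accept=1 not in)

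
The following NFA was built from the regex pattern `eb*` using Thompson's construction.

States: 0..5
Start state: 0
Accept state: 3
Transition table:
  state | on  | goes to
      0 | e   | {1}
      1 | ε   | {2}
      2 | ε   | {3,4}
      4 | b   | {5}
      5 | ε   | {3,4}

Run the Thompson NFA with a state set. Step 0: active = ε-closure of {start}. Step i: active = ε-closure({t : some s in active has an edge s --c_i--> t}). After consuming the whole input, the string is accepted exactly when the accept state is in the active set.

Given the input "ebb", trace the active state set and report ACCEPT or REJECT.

Answer: ACCEPT

Derivation:
S₀ = ε-closure({0}) = {0}
'e' @ 1: {1,2,3,4}  [accepting]
'b' @ 2: {3,4,5}  [accepting]
'b' @ 3: {3,4,5}  [accepting]
end set {3,4,5} — state 3 in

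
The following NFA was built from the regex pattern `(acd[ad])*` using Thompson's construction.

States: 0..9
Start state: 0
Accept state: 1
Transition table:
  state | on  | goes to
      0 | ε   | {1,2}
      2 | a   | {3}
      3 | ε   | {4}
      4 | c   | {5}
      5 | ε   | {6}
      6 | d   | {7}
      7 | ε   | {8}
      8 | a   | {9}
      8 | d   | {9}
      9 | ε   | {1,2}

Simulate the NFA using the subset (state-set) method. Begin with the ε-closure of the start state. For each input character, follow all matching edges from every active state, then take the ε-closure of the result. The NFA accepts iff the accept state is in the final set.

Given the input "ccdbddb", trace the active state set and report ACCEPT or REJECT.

S₀ = ε-closure({0}) = {0,1,2}
'c' @ 1: {}  — dead — no transitions
rest 'cdbddb' ignored (set empty)
end set {} — state 1 not in

Answer: REJECT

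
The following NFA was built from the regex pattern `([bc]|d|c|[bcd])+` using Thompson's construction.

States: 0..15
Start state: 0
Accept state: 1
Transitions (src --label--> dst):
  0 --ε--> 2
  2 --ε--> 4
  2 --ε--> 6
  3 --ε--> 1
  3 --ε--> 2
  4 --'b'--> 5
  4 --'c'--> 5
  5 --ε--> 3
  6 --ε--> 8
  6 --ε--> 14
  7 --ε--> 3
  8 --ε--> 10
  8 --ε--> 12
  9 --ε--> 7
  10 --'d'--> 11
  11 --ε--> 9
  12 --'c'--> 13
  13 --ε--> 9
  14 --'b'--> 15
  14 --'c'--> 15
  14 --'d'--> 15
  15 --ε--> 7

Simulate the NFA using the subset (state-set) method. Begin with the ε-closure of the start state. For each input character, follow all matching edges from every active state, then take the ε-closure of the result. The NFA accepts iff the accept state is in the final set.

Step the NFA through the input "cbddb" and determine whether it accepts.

Answer: ACCEPT

Steps:
start: ε-closure({0}) = {0,2,4,6,8,10,12,14}
'c' @ 1: {1,2,3,4,5,6,7,8,9,10,12,13,14,15}  (accept∈set)
'b' @ 2: {1,2,3,4,5,6,7,8,10,12,14,15}  (accept∈set)
'd' @ 3: {1,2,3,4,6,7,8,9,10,11,12,14,15}  (accept∈set)
'd' @ 4: {1,2,3,4,6,7,8,9,10,11,12,14,15}  (accept∈set)
'b' @ 5: {1,2,3,4,5,6,7,8,10,12,14,15}  (accept∈set)
end set {1,2,3,4,5,6,7,8,10,12,14,15} — state 1 in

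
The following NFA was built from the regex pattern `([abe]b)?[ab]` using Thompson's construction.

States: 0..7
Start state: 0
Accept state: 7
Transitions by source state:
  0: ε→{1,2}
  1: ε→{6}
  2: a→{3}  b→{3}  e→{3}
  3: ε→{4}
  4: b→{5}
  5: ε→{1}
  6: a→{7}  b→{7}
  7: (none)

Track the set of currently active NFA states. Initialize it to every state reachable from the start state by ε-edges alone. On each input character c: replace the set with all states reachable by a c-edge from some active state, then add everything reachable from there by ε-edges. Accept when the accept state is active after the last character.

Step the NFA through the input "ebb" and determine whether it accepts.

initial (ε-close {0}): {0,1,2,6}
'e' @ 1: {3,4}
'b' @ 2: {1,5,6}
'b' @ 3: {7}  (accept∈set)
after full input: {7}  (accept=7 in)

Answer: ACCEPT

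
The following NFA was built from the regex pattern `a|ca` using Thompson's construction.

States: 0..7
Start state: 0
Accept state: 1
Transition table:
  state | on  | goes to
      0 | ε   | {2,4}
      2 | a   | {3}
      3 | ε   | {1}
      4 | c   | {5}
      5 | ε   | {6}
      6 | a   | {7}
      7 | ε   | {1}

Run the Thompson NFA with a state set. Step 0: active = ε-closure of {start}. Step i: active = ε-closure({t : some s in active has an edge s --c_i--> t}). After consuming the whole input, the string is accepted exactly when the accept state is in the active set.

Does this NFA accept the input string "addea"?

Answer: REJECT

Steps:
initial (ε-close {0}): {0,2,4}
'a' @ 1: {1,3}  (accept∈set)
'd' @ 2: {}  — no active states
rest 'dea' ignored (set empty)
after full input: {}  (accept=1 not in)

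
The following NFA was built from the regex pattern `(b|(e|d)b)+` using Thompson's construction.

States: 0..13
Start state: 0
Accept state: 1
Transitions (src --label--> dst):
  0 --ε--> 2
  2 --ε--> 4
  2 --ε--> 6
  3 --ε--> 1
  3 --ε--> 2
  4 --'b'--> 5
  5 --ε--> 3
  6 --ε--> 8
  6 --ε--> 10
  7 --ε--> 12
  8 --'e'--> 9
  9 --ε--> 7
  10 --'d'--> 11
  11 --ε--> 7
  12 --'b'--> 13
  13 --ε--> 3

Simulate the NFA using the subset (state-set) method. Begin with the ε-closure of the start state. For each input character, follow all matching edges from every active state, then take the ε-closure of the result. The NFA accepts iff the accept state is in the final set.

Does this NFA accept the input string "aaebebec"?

start: ε-closure({0}) = {0,2,4,6,8,10}
'a' @ 1: {}  — dead — no transitions
rest 'aebebec' ignored (set empty)
after full input: {}  (accept=1 not in)

Answer: REJECT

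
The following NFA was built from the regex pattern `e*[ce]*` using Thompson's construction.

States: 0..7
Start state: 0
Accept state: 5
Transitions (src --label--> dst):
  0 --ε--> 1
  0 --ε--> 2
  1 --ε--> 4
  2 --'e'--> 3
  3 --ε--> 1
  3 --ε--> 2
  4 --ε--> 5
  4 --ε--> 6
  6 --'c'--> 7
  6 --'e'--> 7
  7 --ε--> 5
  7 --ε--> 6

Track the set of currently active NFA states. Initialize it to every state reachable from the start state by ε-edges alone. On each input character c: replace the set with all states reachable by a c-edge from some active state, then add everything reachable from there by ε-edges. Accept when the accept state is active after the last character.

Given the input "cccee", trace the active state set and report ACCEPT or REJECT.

Answer: ACCEPT

Derivation:
start: ε-closure({0}) = {0,1,2,4,5,6}
'c' @ 1: {5,6,7}  (accept∈set)
'c' @ 2: {5,6,7}  (accept∈set)
'c' @ 3: {5,6,7}  (accept∈set)
'e' @ 4: {5,6,7}  (accept∈set)
'e' @ 5: {5,6,7}  (accept∈set)
after full input: {5,6,7}  (accept=5 in)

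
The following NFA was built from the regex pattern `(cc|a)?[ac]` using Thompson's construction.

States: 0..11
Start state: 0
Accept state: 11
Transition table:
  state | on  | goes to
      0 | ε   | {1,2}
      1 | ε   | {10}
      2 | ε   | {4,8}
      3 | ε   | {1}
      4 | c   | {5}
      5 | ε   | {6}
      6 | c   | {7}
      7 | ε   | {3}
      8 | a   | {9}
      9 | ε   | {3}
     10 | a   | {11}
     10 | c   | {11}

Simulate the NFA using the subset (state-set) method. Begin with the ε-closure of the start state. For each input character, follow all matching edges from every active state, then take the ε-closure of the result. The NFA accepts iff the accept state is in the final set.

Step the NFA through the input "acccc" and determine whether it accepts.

Answer: REJECT

Derivation:
S₀ = ε-closure({0}) = {0,1,2,4,8,10}
'a' @ 1: {1,3,9,10,11}  (accept∈set)
'c' @ 2: {11}  (accept∈set)
'c' @ 3: {}  — dead — no transitions
rest 'cc' ignored (set empty)
final: {}; accept 11 not in set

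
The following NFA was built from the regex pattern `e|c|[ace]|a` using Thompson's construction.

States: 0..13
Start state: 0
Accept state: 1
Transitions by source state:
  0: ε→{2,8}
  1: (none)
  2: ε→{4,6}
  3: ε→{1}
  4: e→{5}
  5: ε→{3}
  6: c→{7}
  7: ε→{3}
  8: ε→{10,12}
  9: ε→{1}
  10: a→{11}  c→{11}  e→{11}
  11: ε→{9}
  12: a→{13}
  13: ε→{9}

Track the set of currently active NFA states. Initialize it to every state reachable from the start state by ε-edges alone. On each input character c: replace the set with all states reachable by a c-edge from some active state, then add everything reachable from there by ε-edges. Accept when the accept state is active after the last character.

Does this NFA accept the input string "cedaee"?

Answer: REJECT

Trace:
initial (ε-close {0}): {0,2,4,6,8,10,12}
'c' @ 1: {1,3,7,9,11}  [accepting]
'e' @ 2: {}  — state set empty
rest 'daee' ignored (set empty)
end set {} — state 1 not in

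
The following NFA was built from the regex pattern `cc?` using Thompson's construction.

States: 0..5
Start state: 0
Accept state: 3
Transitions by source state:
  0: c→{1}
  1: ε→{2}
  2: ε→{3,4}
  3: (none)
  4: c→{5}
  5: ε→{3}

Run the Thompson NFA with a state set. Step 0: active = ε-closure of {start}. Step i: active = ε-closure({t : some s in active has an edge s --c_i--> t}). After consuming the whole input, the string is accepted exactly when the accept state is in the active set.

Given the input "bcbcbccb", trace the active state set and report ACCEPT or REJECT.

Answer: REJECT

Steps:
initial (ε-close {0}): {0}
'b' @ 1: {}  — no active states
rest 'cbcbccb' ignored (set empty)
end set {} — state 3 not in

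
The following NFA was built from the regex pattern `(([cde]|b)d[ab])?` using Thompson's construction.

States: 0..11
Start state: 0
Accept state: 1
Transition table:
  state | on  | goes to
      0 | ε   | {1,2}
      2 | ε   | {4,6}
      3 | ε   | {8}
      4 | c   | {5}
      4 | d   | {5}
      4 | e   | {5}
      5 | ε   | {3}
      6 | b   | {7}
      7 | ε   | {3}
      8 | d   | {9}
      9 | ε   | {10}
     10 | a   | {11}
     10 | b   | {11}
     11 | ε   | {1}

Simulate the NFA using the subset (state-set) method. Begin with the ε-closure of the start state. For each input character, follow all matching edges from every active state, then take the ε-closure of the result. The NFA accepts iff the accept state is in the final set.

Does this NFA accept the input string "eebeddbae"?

start: ε-closure({0}) = {0,1,2,4,6}
'e' @ 1: {3,5,8}
'e' @ 2: {}  — dead — no transitions
rest 'beddbae' ignored (set empty)
after full input: {}  (accept=1 not in)

Answer: REJECT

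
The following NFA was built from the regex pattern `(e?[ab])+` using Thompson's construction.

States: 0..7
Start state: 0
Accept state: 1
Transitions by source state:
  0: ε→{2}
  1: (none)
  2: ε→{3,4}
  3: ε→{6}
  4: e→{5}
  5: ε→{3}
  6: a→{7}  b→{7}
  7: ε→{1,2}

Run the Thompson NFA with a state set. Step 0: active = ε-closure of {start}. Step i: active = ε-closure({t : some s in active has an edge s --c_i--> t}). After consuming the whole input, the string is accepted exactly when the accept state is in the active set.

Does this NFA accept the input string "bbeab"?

start: ε-closure({0}) = {0,2,3,4,6}
'b' @ 1: {1,2,3,4,6,7}  [accepting]
'b' @ 2: {1,2,3,4,6,7}  [accepting]
'e' @ 3: {3,5,6}
'a' @ 4: {1,2,3,4,6,7}  [accepting]
'b' @ 5: {1,2,3,4,6,7}  [accepting]
after full input: {1,2,3,4,6,7}  (accept=1 in)

Answer: ACCEPT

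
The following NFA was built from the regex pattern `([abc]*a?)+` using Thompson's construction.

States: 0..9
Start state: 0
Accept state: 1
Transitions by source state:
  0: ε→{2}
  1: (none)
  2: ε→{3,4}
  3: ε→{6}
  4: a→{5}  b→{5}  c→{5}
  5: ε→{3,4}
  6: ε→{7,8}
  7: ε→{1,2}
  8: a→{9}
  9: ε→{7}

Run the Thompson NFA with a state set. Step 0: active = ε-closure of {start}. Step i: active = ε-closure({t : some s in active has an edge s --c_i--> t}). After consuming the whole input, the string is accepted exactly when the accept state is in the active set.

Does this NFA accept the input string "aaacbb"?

Answer: ACCEPT

Trace:
start: ε-closure({0}) = {0,1,2,3,4,6,7,8}
'a' @ 1: {1,2,3,4,5,6,7,8,9}  (accept∈set)
'a' @ 2: {1,2,3,4,5,6,7,8,9}  (accept∈set)
'a' @ 3: {1,2,3,4,5,6,7,8,9}  (accept∈set)
'c' @ 4: {1,2,3,4,5,6,7,8}  (accept∈set)
'b' @ 5: {1,2,3,4,5,6,7,8}  (accept∈set)
'b' @ 6: {1,2,3,4,5,6,7,8}  (accept∈set)
final: {1,2,3,4,5,6,7,8}; accept 1 in set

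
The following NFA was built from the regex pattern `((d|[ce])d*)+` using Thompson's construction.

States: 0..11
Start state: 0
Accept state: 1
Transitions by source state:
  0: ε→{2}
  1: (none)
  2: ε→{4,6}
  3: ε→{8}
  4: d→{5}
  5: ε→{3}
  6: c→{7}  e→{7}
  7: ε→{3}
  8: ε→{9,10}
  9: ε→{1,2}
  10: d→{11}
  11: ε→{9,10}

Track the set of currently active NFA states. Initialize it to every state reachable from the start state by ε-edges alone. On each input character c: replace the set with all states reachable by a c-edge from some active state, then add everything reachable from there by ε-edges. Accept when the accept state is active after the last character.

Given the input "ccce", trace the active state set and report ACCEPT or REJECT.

Answer: ACCEPT

Trace:
S₀ = ε-closure({0}) = {0,2,4,6}
'c' @ 1: {1,2,3,4,6,7,8,9,10}  ✓accept
'c' @ 2: {1,2,3,4,6,7,8,9,10}  ✓accept
'c' @ 3: {1,2,3,4,6,7,8,9,10}  ✓accept
'e' @ 4: {1,2,3,4,6,7,8,9,10}  ✓accept
final: {1,2,3,4,6,7,8,9,10}; accept 1 in set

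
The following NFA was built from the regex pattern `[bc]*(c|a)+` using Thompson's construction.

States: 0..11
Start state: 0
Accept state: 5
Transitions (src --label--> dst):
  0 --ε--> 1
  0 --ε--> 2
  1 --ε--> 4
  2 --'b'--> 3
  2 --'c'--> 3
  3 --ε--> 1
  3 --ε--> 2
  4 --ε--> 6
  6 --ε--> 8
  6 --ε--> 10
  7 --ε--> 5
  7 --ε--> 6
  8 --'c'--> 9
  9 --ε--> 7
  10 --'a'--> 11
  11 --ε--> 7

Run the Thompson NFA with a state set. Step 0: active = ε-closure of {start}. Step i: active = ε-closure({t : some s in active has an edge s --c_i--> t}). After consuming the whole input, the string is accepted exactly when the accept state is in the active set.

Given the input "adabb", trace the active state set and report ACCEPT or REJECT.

Answer: REJECT

Trace:
initial (ε-close {0}): {0,1,2,4,6,8,10}
'a' @ 1: {5,6,7,8,10,11}  (accept∈set)
'd' @ 2: {}  — no active states
rest 'abb' ignored (set empty)
after full input: {}  (accept=5 not in)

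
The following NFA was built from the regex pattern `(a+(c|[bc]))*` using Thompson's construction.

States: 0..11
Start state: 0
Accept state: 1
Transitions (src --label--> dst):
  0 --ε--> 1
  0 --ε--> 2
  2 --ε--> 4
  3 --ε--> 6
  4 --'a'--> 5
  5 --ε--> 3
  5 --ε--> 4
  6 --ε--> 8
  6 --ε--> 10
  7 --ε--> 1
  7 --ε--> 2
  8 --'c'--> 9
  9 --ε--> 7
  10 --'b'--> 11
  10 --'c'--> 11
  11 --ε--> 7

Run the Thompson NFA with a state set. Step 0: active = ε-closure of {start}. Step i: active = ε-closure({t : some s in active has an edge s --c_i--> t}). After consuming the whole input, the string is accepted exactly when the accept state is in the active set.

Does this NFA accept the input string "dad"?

Answer: REJECT

Steps:
S₀ = ε-closure({0}) = {0,1,2,4}
'd' @ 1: {}  — no active states
rest 'ad' ignored (set empty)
end set {} — state 1 not in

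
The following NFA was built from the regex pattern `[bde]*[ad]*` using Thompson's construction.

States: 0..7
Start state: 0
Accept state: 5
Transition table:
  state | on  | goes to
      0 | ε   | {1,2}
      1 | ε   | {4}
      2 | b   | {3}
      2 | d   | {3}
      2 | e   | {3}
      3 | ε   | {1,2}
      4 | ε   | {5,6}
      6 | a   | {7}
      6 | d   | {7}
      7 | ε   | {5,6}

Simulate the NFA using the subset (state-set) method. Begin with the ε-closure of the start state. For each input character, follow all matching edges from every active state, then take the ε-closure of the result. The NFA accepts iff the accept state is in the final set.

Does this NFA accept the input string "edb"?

Answer: ACCEPT

Derivation:
S₀ = ε-closure({0}) = {0,1,2,4,5,6}
'e' @ 1: {1,2,3,4,5,6}  (accept∈set)
'd' @ 2: {1,2,3,4,5,6,7}  (accept∈set)
'b' @ 3: {1,2,3,4,5,6}  (accept∈set)
after full input: {1,2,3,4,5,6}  (accept=5 in)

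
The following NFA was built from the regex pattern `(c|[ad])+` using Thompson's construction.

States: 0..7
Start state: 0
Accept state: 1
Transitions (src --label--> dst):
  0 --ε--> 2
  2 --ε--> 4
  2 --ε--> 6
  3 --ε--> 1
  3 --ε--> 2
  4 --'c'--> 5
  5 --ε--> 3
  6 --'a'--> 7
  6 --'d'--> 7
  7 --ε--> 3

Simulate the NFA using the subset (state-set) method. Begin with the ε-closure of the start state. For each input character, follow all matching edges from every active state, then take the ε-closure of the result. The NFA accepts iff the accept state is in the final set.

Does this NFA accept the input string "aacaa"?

initial (ε-close {0}): {0,2,4,6}
'a' @ 1: {1,2,3,4,6,7}  ✓accept
'a' @ 2: {1,2,3,4,6,7}  ✓accept
'c' @ 3: {1,2,3,4,5,6}  ✓accept
'a' @ 4: {1,2,3,4,6,7}  ✓accept
'a' @ 5: {1,2,3,4,6,7}  ✓accept
after full input: {1,2,3,4,6,7}  (accept=1 in)

Answer: ACCEPT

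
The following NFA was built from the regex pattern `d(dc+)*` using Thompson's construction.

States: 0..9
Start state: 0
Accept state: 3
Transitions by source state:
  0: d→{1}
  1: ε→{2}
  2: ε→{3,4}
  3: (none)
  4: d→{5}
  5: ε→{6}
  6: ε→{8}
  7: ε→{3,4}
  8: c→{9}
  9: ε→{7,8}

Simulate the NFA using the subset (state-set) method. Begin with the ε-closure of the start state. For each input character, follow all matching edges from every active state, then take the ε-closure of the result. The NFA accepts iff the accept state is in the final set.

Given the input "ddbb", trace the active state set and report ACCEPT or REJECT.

Answer: REJECT

Derivation:
initial (ε-close {0}): {0}
'd' @ 1: {1,2,3,4}  ✓accept
'd' @ 2: {5,6,8}
'b' @ 3: {}  — no active states
rest 'b' ignored (set empty)
after full input: {}  (accept=3 not in)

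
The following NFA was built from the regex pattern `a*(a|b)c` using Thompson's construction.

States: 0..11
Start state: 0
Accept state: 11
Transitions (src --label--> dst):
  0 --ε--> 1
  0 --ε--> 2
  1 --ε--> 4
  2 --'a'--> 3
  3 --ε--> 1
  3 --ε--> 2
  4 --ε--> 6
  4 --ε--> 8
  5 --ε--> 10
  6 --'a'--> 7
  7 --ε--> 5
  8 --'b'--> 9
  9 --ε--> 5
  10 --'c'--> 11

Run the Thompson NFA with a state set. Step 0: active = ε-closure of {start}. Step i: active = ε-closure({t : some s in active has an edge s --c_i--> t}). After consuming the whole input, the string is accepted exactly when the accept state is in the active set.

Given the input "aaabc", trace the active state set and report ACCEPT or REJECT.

Answer: ACCEPT

Derivation:
start: ε-closure({0}) = {0,1,2,4,6,8}
'a' @ 1: {1,2,3,4,5,6,7,8,10}
'a' @ 2: {1,2,3,4,5,6,7,8,10}
'a' @ 3: {1,2,3,4,5,6,7,8,10}
'b' @ 4: {5,9,10}
'c' @ 5: {11}  (accept∈set)
after full input: {11}  (accept=11 in)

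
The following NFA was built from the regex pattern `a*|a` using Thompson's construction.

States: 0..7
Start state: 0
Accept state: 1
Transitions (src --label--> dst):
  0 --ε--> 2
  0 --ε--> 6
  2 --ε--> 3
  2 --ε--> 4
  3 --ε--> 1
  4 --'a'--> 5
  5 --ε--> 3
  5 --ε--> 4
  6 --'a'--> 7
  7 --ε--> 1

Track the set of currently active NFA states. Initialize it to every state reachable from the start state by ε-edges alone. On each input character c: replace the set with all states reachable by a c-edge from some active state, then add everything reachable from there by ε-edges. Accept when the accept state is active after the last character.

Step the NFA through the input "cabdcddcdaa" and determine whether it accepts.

S₀ = ε-closure({0}) = {0,1,2,3,4,6}
'c' @ 1: {}  — no active states
rest 'abdcddcdaa' ignored (set empty)
end set {} — state 1 not in

Answer: REJECT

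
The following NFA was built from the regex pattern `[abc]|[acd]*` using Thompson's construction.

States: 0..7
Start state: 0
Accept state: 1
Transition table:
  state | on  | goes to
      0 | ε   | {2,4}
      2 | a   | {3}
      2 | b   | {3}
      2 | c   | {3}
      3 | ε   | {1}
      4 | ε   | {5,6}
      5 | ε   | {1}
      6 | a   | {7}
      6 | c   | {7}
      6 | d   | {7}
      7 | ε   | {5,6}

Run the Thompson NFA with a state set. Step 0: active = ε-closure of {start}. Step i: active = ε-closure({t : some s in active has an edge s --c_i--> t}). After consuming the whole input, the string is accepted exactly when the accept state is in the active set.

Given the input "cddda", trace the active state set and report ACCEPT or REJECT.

Answer: ACCEPT

Derivation:
S₀ = ε-closure({0}) = {0,1,2,4,5,6}
'c' @ 1: {1,3,5,6,7}  (accept∈set)
'd' @ 2: {1,5,6,7}  (accept∈set)
'd' @ 3: {1,5,6,7}  (accept∈set)
'd' @ 4: {1,5,6,7}  (accept∈set)
'a' @ 5: {1,5,6,7}  (accept∈set)
final: {1,5,6,7}; accept 1 in set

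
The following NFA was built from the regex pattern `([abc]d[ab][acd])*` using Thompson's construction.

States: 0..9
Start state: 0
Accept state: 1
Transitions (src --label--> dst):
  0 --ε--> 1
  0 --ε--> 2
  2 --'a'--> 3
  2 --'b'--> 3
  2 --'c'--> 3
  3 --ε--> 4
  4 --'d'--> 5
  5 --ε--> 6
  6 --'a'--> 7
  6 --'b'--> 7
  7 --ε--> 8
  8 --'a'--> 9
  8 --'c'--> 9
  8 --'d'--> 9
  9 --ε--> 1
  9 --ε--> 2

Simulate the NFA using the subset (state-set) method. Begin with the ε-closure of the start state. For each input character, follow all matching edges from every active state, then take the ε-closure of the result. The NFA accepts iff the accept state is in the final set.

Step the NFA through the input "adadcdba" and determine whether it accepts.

start: ε-closure({0}) = {0,1,2}
'a' @ 1: {3,4}
'd' @ 2: {5,6}
'a' @ 3: {7,8}
'd' @ 4: {1,2,9}  (accept∈set)
'c' @ 5: {3,4}
'd' @ 6: {5,6}
'b' @ 7: {7,8}
'a' @ 8: {1,2,9}  (accept∈set)
final: {1,2,9}; accept 1 in set

Answer: ACCEPT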